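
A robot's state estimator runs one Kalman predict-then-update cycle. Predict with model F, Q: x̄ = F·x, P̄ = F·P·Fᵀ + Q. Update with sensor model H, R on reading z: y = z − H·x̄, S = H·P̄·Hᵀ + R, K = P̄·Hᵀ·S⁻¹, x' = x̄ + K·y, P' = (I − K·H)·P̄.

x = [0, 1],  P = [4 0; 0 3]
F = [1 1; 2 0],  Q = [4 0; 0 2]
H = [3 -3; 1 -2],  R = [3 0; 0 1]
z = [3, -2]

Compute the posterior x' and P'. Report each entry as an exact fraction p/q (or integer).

x' = [1714/493, 1290/493]
P' = [949/493 678/493; 678/493 554/493]

x̄ = F·x = [1, 0]
P̄ = F·P·Fᵀ + Q = [11 8; 8 18]
y = z − H·x̄ = [0, -3]
S = H·P̄·Hᵀ + R = [120 69; 69 52]
K = P̄·Hᵀ·S⁻¹ = [271/493 -407/493; 124/493 -430/493]
x' = x̄ + K·y = [1714/493, 1290/493]
P' = (I − K·H)·P̄ = [949/493 678/493; 678/493 554/493]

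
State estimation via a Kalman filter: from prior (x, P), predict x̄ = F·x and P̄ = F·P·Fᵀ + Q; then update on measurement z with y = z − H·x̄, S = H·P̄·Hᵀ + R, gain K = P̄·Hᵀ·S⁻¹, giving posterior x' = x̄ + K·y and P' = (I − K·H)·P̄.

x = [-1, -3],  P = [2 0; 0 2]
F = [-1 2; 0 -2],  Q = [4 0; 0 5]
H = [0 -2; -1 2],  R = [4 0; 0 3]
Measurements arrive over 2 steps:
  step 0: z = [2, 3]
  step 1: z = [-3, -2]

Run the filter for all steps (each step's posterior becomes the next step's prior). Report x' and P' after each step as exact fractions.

step 0: x' = [-117/43, -9/86], P' = [434/129 106/129; 106/129 157/258]
step 1: x' = [51295/14512, 29789/29024], P' = [11417/3628 6011/7256; 6011/7256 9041/14512]

step 0: x̄ = F·x = [-5, 6]
step 0: P̄ = F·P·Fᵀ + Q = [14 -8; -8 13]
step 0: y = z − H·x̄ = [14, -14]
step 0: S = H·P̄·Hᵀ + R = [56 -68; -68 101]
step 0: K = P̄·Hᵀ·S⁻¹ = [-53/129 -74/129; -157/516 17/129]
step 0: x' = x̄ + K·y = [-117/43, -9/86]
step 0: P' = (I − K·H)·P̄ = [434/129 106/129; 106/129 157/258]
step 1: x̄ = F·x = [108/43, 9/43]
step 1: P̄ = F·P·Fᵀ + Q = [280/43 -34/43; -34/43 959/129]
step 1: y = z − H·x̄ = [-111/43, 4/43]
step 1: S = H·P̄·Hᵀ + R = [4352/129 -4040/129; -4040/129 5471/129]
step 1: K = P̄·Hᵀ·S⁻¹ = [-6011/14512 -901/1814; -9041/29024 505/3628]
step 1: x' = x̄ + K·y = [51295/14512, 29789/29024]
step 1: P' = (I − K·H)·P̄ = [11417/3628 6011/7256; 6011/7256 9041/14512]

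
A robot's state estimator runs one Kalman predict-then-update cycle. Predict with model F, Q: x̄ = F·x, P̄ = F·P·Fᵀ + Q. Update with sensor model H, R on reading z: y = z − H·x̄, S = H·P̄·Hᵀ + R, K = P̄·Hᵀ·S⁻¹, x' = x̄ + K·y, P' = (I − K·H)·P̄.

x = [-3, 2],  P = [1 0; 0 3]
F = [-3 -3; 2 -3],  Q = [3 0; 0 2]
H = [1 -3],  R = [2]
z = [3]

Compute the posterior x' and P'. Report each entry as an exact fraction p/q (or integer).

x' = [375/53, 66/53]
P' = [1923/53 645/53; 645/53 228/53]

x̄ = F·x = [3, -12]
P̄ = F·P·Fᵀ + Q = [39 21; 21 33]
y = z − H·x̄ = [-36]
S = H·P̄·Hᵀ + R = [212]
K = P̄·Hᵀ·S⁻¹ = [-6/53; -39/106]
x' = x̄ + K·y = [375/53, 66/53]
P' = (I − K·H)·P̄ = [1923/53 645/53; 645/53 228/53]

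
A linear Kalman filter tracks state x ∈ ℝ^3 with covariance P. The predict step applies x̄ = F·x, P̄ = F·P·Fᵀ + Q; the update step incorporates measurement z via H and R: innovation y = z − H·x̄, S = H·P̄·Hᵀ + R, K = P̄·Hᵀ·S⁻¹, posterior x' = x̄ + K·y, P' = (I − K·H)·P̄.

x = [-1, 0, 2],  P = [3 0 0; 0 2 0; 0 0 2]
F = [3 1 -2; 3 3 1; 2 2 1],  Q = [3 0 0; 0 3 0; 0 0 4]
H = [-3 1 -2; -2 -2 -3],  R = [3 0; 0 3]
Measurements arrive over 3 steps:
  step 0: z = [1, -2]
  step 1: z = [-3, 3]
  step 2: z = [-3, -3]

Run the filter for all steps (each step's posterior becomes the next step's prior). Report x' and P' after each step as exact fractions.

step 0: x̄ = F·x = [-7, -1, 0]
step 0: P̄ = F·P·Fᵀ + Q = [40 29 18; 29 50 32; 18 32 26]
step 0: y = z − H·x̄ = [-19, -18]
step 0: S = H·P̄·Hᵀ + R = [431 678; 678 1429]
step 0: K = P̄·Hᵀ·S⁻¹ = [-51307/156215 3354/156215; 27883/156215 -40996/156215; 14938/156215 -26546/156215]
step 0: x' = x̄ + K·y = [-179044/156215, 51936/156215, 194006/156215]
step 0: P' = (I − K·H)·P̄ = [376579/156215 200144/156215 -387836/156215; 200144/156215 213949/156215 -235066/156215; -387836/156215 -235066/156215 441814/156215]
step 1: x̄ = F·x = [-873208/156215, -187318/156215, -12042/31243]
step 1: P̄ = F·P·Fᵀ + Q = [12634221/156215 7887996/156215 899586/31243; 7887996/156215 6090391/156215 654440/31243; 899586/31243 654440/31243 507666/31243]
step 1: y = z − H·x̄ = [-3021371/156215, -1833037/156215]
step 1: S = H·P̄·Hᵀ + R = [123978729/156215 172151798/156215; 172151798/156215 254557591/156215]
step 1: K = P̄·Hᵀ·S⁻¹ = [-3466840287/12313062349 -41926950/1759008907; 2325865215/12313062349 -485721008/1759008907; 588498250/12313062349 -216859750/1759008907]
step 1: x' = x̄ + K·y = [1668992809/12313062349, -19853073445/12313062349, 1684489894/12313062349]
step 1: P' = (I − K·H)·P̄ = [27630730392/12313062349 15530431611/12313062349 -28480619352/12313062349; 15530431611/12313062349 16997889618/12313062349 -18285500430/12313062349; -28480619352/12313062349 -18285500430/12313062349 32695431438/12313062349]
step 2: x̄ = F·x = [-18215074806/12313062349, -7552536002/1759008907, -34683671378/12313062349]
step 2: P̄ = F·P·Fᵀ + Q = [941487399555/12313062349 85359131292/1759008907 341969872242/12313062349; 85359131292/1759008907 67177606983/1759008907 36143104560/1759008907; 341969872242/12313062349 36143104560/1759008907 197641134634/12313062349]
step 2: y = z − H·x̄ = [-108084002207/12313062349, -40450836403/1759008907]
step 2: S = H·P̄·Hᵀ + R = [9277681595419/12313062349 1854707207802/1759008907; 1854707207802/1759008907 2768914656399/1759008907]
step 2: K = P̄·Hᵀ·S⁻¹ = [-84980595939807/305008264188793 -7657888929738/305008264188793; 58001243453391/305008264188793 -84400251210228/305008264188793; 13658584839406/305008264188793 -37204767437814/305008264188793]
step 2: x' = x̄ + K·y = [470855299206561/305008264188793, 122172489436201/305008264188793, -123473198320798/305008264188793]
step 2: P' = (I − K·H)·P̄ = [679370739492732/305008264188793 382567952511975/305008264188793 -700301239073400/305008264188793; 382567952511975/305008264188793 420178922985966/305008264188793 -450764332455066/305008264188793; -700301239073400/305008264188793 -450764332455066/305008264188793 804581815123458/305008264188793]

step 0: x' = [-179044/156215, 51936/156215, 194006/156215], P' = [376579/156215 200144/156215 -387836/156215; 200144/156215 213949/156215 -235066/156215; -387836/156215 -235066/156215 441814/156215]
step 1: x' = [1668992809/12313062349, -19853073445/12313062349, 1684489894/12313062349], P' = [27630730392/12313062349 15530431611/12313062349 -28480619352/12313062349; 15530431611/12313062349 16997889618/12313062349 -18285500430/12313062349; -28480619352/12313062349 -18285500430/12313062349 32695431438/12313062349]
step 2: x' = [470855299206561/305008264188793, 122172489436201/305008264188793, -123473198320798/305008264188793], P' = [679370739492732/305008264188793 382567952511975/305008264188793 -700301239073400/305008264188793; 382567952511975/305008264188793 420178922985966/305008264188793 -450764332455066/305008264188793; -700301239073400/305008264188793 -450764332455066/305008264188793 804581815123458/305008264188793]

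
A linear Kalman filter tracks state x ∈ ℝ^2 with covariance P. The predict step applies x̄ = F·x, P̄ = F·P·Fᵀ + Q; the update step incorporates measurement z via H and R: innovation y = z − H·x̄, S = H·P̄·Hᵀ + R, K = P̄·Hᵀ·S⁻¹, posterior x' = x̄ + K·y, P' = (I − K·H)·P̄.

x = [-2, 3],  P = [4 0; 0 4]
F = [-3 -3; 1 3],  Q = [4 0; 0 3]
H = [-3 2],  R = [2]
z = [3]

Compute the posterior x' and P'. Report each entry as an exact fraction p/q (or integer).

x' = [363/239, 2719/717]
P' = [668/239 948/239; 948/239 4381/717]

x̄ = F·x = [-3, 7]
P̄ = F·P·Fᵀ + Q = [76 -48; -48 43]
y = z − H·x̄ = [-20]
S = H·P̄·Hᵀ + R = [1434]
K = P̄·Hᵀ·S⁻¹ = [-54/239; 115/717]
x' = x̄ + K·y = [363/239, 2719/717]
P' = (I − K·H)·P̄ = [668/239 948/239; 948/239 4381/717]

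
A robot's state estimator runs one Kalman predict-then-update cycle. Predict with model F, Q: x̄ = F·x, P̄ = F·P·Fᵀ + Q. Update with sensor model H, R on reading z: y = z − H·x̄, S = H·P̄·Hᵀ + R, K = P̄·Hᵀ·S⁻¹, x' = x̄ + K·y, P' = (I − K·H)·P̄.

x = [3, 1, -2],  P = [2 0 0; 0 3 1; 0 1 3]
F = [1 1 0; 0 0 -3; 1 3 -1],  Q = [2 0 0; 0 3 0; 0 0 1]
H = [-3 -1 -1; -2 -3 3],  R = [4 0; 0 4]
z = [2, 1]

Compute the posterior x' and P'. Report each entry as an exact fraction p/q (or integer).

x' = [-6507/30935, -12462/30935, -7791/30935]
P' = [48582/30935 -80373/30935 -46189/30935; -80373/30935 329799/61870 202587/61870; -46189/30935 202587/61870 150551/61870]

x̄ = F·x = [4, 6, 8]
P̄ = F·P·Fᵀ + Q = [7 -3 10; -3 30 0; 10 0 27]
y = z − H·x̄ = [28, 3]
S = H·P̄·Hᵀ + R = [166 -52; -52 389]
K = P̄·Hᵀ·S⁻¹ = [-4796/30935 1347/30935; -12537/61870 -7518/30935; -19001/61870 3581/30935]
x' = x̄ + K·y = [-6507/30935, -12462/30935, -7791/30935]
P' = (I − K·H)·P̄ = [48582/30935 -80373/30935 -46189/30935; -80373/30935 329799/61870 202587/61870; -46189/30935 202587/61870 150551/61870]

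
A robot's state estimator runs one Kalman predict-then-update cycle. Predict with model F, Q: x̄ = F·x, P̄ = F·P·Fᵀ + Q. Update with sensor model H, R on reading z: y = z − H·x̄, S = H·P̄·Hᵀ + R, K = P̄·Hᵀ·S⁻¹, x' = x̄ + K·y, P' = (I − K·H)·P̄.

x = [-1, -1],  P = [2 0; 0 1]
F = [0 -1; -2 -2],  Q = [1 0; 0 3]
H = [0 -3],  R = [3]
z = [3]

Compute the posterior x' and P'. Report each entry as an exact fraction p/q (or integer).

x̄ = F·x = [1, 4]
P̄ = F·P·Fᵀ + Q = [2 2; 2 15]
y = z − H·x̄ = [15]
S = H·P̄·Hᵀ + R = [138]
K = P̄·Hᵀ·S⁻¹ = [-1/23; -15/46]
x' = x̄ + K·y = [8/23, -41/46]
P' = (I − K·H)·P̄ = [40/23 1/23; 1/23 15/46]

x' = [8/23, -41/46]
P' = [40/23 1/23; 1/23 15/46]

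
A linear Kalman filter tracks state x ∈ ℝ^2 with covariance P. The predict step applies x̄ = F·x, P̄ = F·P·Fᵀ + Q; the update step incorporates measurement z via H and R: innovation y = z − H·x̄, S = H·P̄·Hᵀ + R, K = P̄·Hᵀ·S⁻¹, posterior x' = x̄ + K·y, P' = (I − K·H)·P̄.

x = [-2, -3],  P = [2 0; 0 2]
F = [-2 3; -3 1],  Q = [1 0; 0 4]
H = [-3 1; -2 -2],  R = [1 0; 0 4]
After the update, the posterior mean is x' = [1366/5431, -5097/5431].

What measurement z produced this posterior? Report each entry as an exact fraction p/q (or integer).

z = [-2, 2]

x̄ = F·x = [-5, 3]
P̄ = F·P·Fᵀ + Q = [27 18; 18 24]
S = H·P̄·Hᵀ + R = [160 186; 186 352]
K = P̄·Hᵀ·S⁻¹ = [-1359/5431 -1341/10862; 1266/5431 -1965/5431]
x' − x̄ = [28521/5431, -21390/5431] = K·y
y = (KᵀK)⁻¹·Kᵀ·(x' − x̄) = [-20, -2]
z = y + H·x̄ = [-20, -2] + [18, 4] = [-2, 2]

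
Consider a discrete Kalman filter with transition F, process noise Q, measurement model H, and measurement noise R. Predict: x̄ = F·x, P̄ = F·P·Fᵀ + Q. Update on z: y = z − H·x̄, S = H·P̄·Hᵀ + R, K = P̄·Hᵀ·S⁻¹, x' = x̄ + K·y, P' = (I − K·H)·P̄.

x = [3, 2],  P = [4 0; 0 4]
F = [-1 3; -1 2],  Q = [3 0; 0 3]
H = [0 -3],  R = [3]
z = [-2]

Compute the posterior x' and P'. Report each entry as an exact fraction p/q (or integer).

x̄ = F·x = [3, 1]
P̄ = F·P·Fᵀ + Q = [43 28; 28 23]
y = z − H·x̄ = [1]
S = H·P̄·Hᵀ + R = [210]
K = P̄·Hᵀ·S⁻¹ = [-2/5; -23/70]
x' = x̄ + K·y = [13/5, 47/70]
P' = (I − K·H)·P̄ = [47/5 2/5; 2/5 23/70]

x' = [13/5, 47/70]
P' = [47/5 2/5; 2/5 23/70]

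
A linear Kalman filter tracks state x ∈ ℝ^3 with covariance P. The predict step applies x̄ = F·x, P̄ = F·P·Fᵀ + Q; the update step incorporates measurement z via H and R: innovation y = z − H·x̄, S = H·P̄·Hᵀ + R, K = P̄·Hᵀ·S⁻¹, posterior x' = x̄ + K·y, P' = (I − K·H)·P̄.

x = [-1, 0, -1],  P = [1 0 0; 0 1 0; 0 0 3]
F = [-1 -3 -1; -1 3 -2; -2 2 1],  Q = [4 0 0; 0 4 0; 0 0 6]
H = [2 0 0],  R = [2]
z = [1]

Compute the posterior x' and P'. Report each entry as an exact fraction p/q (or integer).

x̄ = F·x = [2, 3, 1]
P̄ = F·P·Fᵀ + Q = [17 -2 -7; -2 26 2; -7 2 17]
y = z − H·x̄ = [-3]
S = H·P̄·Hᵀ + R = [70]
K = P̄·Hᵀ·S⁻¹ = [17/35; -2/35; -1/5]
x' = x̄ + K·y = [19/35, 111/35, 8/5]
P' = (I − K·H)·P̄ = [17/35 -2/35 -1/5; -2/35 902/35 6/5; -1/5 6/5 71/5]

x' = [19/35, 111/35, 8/5]
P' = [17/35 -2/35 -1/5; -2/35 902/35 6/5; -1/5 6/5 71/5]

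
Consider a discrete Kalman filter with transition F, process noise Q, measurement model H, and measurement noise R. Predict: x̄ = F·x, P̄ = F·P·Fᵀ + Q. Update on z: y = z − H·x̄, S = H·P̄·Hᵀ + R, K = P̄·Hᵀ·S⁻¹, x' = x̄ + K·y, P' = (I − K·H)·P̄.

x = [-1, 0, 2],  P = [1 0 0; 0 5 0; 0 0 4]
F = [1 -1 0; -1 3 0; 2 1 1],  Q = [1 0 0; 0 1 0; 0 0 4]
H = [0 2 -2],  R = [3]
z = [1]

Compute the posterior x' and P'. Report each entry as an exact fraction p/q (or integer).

x' = [-129/155, 87/155, 8/155]
P' = [409/155 -712/155 -673/155; -712/155 2661/155 2559/155; -673/155 2559/155 2571/155]

x̄ = F·x = [-1, 1, 0]
P̄ = F·P·Fᵀ + Q = [7 -16 -3; -16 47 13; -3 13 17]
y = z − H·x̄ = [-1]
S = H·P̄·Hᵀ + R = [155]
K = P̄·Hᵀ·S⁻¹ = [-26/155; 68/155; -8/155]
x' = x̄ + K·y = [-129/155, 87/155, 8/155]
P' = (I − K·H)·P̄ = [409/155 -712/155 -673/155; -712/155 2661/155 2559/155; -673/155 2559/155 2571/155]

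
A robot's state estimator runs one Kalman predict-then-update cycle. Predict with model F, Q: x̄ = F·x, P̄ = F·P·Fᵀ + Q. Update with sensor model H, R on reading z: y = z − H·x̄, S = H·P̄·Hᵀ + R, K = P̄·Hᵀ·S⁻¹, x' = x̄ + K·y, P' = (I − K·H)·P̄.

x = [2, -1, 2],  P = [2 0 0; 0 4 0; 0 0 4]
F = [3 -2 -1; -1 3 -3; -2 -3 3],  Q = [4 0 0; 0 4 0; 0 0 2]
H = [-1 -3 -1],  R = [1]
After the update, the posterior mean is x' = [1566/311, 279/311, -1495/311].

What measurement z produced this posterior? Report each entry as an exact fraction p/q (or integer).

x̄ = F·x = [6, -11, 5]
P̄ = F·P·Fᵀ + Q = [42 -18 0; -18 78 -68; 0 -68 82]
S = H·P̄·Hᵀ + R = [311]
K = P̄·Hᵀ·S⁻¹ = [12/311; -148/311; 122/311]
x' − x̄ = [-300/311, 3700/311, -3050/311] = K·y
y = (KᵀK)⁻¹·Kᵀ·(x' − x̄) = [-25]
z = y + H·x̄ = [-25] + [22] = [-3]

z = [-3]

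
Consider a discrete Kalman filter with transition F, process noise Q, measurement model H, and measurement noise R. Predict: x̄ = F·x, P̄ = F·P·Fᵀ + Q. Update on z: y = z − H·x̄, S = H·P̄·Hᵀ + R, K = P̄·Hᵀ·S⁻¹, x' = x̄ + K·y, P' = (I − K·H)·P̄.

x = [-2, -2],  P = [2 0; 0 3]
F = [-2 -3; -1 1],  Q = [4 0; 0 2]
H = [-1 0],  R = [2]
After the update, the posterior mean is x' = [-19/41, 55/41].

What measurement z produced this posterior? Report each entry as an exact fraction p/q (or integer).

x̄ = F·x = [10, 0]
P̄ = F·P·Fᵀ + Q = [39 -5; -5 7]
S = H·P̄·Hᵀ + R = [41]
K = P̄·Hᵀ·S⁻¹ = [-39/41; 5/41]
x' − x̄ = [-429/41, 55/41] = K·y
y = (KᵀK)⁻¹·Kᵀ·(x' − x̄) = [11]
z = y + H·x̄ = [11] + [-10] = [1]

z = [1]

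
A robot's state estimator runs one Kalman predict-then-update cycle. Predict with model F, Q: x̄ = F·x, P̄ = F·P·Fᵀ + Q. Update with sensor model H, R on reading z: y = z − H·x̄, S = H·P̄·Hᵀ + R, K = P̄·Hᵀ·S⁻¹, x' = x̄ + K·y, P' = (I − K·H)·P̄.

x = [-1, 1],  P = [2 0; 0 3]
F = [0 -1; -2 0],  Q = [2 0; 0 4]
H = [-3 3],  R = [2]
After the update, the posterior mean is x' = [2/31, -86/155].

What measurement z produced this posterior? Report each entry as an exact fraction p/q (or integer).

x̄ = F·x = [-1, 2]
P̄ = F·P·Fᵀ + Q = [5 0; 0 12]
S = H·P̄·Hᵀ + R = [155]
K = P̄·Hᵀ·S⁻¹ = [-3/31; 36/155]
x' − x̄ = [33/31, -396/155] = K·y
y = (KᵀK)⁻¹·Kᵀ·(x' − x̄) = [-11]
z = y + H·x̄ = [-11] + [9] = [-2]

z = [-2]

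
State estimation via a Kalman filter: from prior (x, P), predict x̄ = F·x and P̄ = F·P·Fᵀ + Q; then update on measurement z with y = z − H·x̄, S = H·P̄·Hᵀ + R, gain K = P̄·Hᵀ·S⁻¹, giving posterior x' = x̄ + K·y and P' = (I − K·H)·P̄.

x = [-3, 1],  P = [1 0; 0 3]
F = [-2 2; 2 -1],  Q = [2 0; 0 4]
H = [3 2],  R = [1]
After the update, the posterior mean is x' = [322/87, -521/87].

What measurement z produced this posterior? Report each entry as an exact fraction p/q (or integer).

z = [-1]

x̄ = F·x = [8, -7]
P̄ = F·P·Fᵀ + Q = [18 -10; -10 11]
S = H·P̄·Hᵀ + R = [87]
K = P̄·Hᵀ·S⁻¹ = [34/87; -8/87]
x' − x̄ = [-374/87, 88/87] = K·y
y = (KᵀK)⁻¹·Kᵀ·(x' − x̄) = [-11]
z = y + H·x̄ = [-11] + [10] = [-1]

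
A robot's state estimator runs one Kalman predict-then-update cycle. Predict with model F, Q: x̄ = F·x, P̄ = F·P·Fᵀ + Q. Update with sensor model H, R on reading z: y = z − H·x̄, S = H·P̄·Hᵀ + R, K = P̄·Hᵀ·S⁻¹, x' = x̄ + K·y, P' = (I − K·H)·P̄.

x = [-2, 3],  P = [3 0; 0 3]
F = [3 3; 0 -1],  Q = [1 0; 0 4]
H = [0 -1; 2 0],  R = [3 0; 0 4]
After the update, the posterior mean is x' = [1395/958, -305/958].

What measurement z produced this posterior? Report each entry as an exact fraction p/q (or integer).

x̄ = F·x = [3, -3]
P̄ = F·P·Fᵀ + Q = [55 -9; -9 7]
S = H·P̄·Hᵀ + R = [10 18; 18 224]
K = P̄·Hᵀ·S⁻¹ = [9/479 469/958; -311/479 -27/958]
x' − x̄ = [-1479/958, 2569/958] = K·y
y = (KᵀK)⁻¹·Kᵀ·(x' − x̄) = [-4, -3]
z = y + H·x̄ = [-4, -3] + [3, 6] = [-1, 3]

z = [-1, 3]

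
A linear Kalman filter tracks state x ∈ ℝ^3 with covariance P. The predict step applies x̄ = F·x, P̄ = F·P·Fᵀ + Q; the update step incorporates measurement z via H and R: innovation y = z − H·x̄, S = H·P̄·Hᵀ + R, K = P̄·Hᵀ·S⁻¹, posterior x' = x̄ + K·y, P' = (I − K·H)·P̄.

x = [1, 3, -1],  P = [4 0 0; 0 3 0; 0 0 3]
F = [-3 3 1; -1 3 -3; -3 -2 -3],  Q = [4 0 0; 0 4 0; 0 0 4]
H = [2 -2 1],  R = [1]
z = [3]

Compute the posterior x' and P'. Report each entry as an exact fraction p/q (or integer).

x̄ = F·x = [5, 11, -6]
P̄ = F·P·Fᵀ + Q = [70 30 9; 30 62 21; 9 21 79]
y = z − H·x̄ = [21]
S = H·P̄·Hᵀ + R = [320]
K = P̄·Hᵀ·S⁻¹ = [89/320; -43/320; 11/64]
x' = x̄ + K·y = [3469/320, 2617/320, -153/64]
P' = (I − K·H)·P̄ = [14479/320 13427/320 -403/64; 13427/320 17991/320 1817/64; -403/64 1817/64 4451/64]

x' = [3469/320, 2617/320, -153/64]
P' = [14479/320 13427/320 -403/64; 13427/320 17991/320 1817/64; -403/64 1817/64 4451/64]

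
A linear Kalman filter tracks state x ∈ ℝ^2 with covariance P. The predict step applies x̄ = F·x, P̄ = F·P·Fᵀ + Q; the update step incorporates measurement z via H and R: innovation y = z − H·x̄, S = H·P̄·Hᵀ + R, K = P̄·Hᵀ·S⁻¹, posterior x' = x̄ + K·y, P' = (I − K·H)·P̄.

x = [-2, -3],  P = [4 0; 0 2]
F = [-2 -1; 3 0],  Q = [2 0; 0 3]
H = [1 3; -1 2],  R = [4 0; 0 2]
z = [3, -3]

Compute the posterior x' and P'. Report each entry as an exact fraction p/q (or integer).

x̄ = F·x = [7, -6]
P̄ = F·P·Fᵀ + Q = [20 -24; -24 39]
y = z − H·x̄ = [14, 16]
S = H·P̄·Hᵀ + R = [231 238; 238 274]
K = P̄·Hᵀ·S⁻¹ = [968/3325 -238/475; 603/3325 102/475]
x' = x̄ + K·y = [1453/475, -12/475]
P' = (I − K·H)·P̄ = [3548/3325 108/3325; 108/3325 768/3325]

x' = [1453/475, -12/475]
P' = [3548/3325 108/3325; 108/3325 768/3325]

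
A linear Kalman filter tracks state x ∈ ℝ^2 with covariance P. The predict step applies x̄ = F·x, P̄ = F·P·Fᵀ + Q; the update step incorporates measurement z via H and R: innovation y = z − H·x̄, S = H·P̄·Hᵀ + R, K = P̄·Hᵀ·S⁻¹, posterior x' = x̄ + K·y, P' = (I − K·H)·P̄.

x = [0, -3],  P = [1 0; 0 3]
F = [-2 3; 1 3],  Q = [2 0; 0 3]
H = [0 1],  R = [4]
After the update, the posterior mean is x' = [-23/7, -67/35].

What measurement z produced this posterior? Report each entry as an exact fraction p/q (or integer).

x̄ = F·x = [-9, -9]
P̄ = F·P·Fᵀ + Q = [33 25; 25 31]
S = H·P̄·Hᵀ + R = [35]
K = P̄·Hᵀ·S⁻¹ = [5/7; 31/35]
x' − x̄ = [40/7, 248/35] = K·y
y = (KᵀK)⁻¹·Kᵀ·(x' − x̄) = [8]
z = y + H·x̄ = [8] + [-9] = [-1]

z = [-1]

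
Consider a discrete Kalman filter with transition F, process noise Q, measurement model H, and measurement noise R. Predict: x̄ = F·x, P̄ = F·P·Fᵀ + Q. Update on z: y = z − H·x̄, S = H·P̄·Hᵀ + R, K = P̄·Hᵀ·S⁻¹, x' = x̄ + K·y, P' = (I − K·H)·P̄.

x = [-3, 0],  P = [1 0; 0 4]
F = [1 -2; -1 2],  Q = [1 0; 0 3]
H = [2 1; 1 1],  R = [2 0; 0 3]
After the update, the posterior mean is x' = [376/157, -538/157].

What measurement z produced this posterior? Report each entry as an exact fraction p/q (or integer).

x̄ = F·x = [-3, 3]
P̄ = F·P·Fᵀ + Q = [18 -17; -17 20]
S = H·P̄·Hᵀ + R = [26 5; 5 7]
K = P̄·Hᵀ·S⁻¹ = [128/157 -69/157; -113/157 148/157]
x' − x̄ = [847/157, -1009/157] = K·y
y = (KᵀK)⁻¹·Kᵀ·(x' − x̄) = [5, -3]
z = y + H·x̄ = [5, -3] + [-3, 0] = [2, -3]

z = [2, -3]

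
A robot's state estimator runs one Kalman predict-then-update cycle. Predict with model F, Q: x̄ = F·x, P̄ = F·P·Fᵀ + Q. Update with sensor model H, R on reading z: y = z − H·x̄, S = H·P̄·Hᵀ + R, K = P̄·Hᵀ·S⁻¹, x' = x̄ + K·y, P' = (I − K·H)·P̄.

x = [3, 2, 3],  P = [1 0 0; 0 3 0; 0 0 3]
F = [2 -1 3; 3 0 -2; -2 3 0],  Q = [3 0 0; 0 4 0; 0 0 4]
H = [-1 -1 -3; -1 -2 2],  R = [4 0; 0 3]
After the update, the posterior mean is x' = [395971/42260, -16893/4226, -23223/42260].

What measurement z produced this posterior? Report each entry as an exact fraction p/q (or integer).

z = [-3, -2]

x̄ = F·x = [13, 3, 0]
P̄ = F·P·Fᵀ + Q = [37 -12 -13; -12 25 -6; -13 -6 35]
S = H·P̄·Hᵀ + R = [243 -196; -196 332]
K = P̄·Hᵀ·S⁻¹ = [-749/10565 -6733/42260; -407/2113 -1117/4226; -2483/10565 6229/42260]
x' − x̄ = [-153409/42260, -29571/4226, -23223/42260] = K·y
y = (KᵀK)⁻¹·Kᵀ·(x' − x̄) = [13, 17]
z = y + H·x̄ = [13, 17] + [-16, -19] = [-3, -2]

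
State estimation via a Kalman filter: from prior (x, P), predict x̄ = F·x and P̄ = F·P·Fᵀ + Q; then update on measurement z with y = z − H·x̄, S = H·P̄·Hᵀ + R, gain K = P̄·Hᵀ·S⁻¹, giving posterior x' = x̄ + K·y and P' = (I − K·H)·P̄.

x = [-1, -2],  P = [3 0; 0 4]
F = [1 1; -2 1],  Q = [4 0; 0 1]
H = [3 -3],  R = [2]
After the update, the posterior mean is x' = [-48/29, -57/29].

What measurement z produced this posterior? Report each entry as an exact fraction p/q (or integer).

z = [1]

x̄ = F·x = [-3, 0]
P̄ = F·P·Fᵀ + Q = [11 -2; -2 17]
S = H·P̄·Hᵀ + R = [290]
K = P̄·Hᵀ·S⁻¹ = [39/290; -57/290]
x' − x̄ = [39/29, -57/29] = K·y
y = (KᵀK)⁻¹·Kᵀ·(x' − x̄) = [10]
z = y + H·x̄ = [10] + [-9] = [1]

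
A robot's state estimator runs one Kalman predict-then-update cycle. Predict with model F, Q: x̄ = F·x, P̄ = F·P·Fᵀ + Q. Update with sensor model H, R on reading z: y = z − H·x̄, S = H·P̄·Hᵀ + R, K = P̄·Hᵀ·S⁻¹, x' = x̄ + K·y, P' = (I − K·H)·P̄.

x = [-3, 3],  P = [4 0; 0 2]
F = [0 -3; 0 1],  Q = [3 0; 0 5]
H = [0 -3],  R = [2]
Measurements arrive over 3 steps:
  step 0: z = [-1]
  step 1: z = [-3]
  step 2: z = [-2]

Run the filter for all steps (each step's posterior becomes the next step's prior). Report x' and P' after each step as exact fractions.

step 0: x' = [-441/65, 27/65], P' = [1041/65 -12/65; -12/65 14/65]
step 1: x' = [-4185/3181, 3105/3181], P' = [15465/3181 -84/3181; -84/3181 678/3181]
step 2: x' = [-450009/155609, 105708/155609], P' = [753621/155609 -4068/155609; -4068/155609 33166/155609]

step 0: x̄ = F·x = [-9, 3]
step 0: P̄ = F·P·Fᵀ + Q = [21 -6; -6 7]
step 0: y = z − H·x̄ = [8]
step 0: S = H·P̄·Hᵀ + R = [65]
step 0: K = P̄·Hᵀ·S⁻¹ = [18/65; -21/65]
step 0: x' = x̄ + K·y = [-441/65, 27/65]
step 0: P' = (I − K·H)·P̄ = [1041/65 -12/65; -12/65 14/65]
step 1: x̄ = F·x = [-81/65, 27/65]
step 1: P̄ = F·P·Fᵀ + Q = [321/65 -42/65; -42/65 339/65]
step 1: y = z − H·x̄ = [-114/65]
step 1: S = H·P̄·Hᵀ + R = [3181/65]
step 1: K = P̄·Hᵀ·S⁻¹ = [126/3181; -1017/3181]
step 1: x' = x̄ + K·y = [-4185/3181, 3105/3181]
step 1: P' = (I − K·H)·P̄ = [15465/3181 -84/3181; -84/3181 678/3181]
step 2: x̄ = F·x = [-9315/3181, 3105/3181]
step 2: P̄ = F·P·Fᵀ + Q = [15645/3181 -2034/3181; -2034/3181 16583/3181]
step 2: y = z − H·x̄ = [2953/3181]
step 2: S = H·P̄·Hᵀ + R = [155609/3181]
step 2: K = P̄·Hᵀ·S⁻¹ = [6102/155609; -49749/155609]
step 2: x' = x̄ + K·y = [-450009/155609, 105708/155609]
step 2: P' = (I − K·H)·P̄ = [753621/155609 -4068/155609; -4068/155609 33166/155609]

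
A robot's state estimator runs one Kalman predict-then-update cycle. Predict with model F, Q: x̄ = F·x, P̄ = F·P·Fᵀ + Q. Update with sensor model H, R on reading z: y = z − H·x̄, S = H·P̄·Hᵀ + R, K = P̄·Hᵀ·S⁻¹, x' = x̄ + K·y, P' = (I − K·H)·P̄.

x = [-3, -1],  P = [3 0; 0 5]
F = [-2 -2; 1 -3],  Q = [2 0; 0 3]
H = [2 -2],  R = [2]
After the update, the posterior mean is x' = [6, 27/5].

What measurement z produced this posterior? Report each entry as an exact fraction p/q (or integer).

x̄ = F·x = [8, 0]
P̄ = F·P·Fᵀ + Q = [34 24; 24 51]
S = H·P̄·Hᵀ + R = [150]
K = P̄·Hᵀ·S⁻¹ = [2/15; -9/25]
x' − x̄ = [-2, 27/5] = K·y
y = (KᵀK)⁻¹·Kᵀ·(x' − x̄) = [-15]
z = y + H·x̄ = [-15] + [16] = [1]

z = [1]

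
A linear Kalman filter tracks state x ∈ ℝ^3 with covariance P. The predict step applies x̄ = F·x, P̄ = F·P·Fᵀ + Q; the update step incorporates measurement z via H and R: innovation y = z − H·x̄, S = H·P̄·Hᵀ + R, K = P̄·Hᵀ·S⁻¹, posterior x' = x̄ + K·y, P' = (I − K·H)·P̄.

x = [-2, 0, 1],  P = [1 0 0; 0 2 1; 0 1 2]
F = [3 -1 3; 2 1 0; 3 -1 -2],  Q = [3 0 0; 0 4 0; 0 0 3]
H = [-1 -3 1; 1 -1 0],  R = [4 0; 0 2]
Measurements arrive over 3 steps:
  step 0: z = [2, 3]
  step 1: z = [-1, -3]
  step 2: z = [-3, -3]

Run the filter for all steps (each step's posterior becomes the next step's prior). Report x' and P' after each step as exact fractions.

step 0: x' = [-1177/2062, -7073/2062, -9044/1031], P' = [2672/1031 1305/1031 5677/1031; 1305/1031 1820/1031 5883/1031; 5677/1031 5883/1031 23798/1031]
step 1: x' = [1152177/2109524, 75858175/23204764, 56458558/5801191], P' = [7933195/3164286 3992411/3164286 2794688/527381; 3992411/3164286 64906037/34807146 34632550/5801191; 2794688/527381 34632550/5801191 136152342/5801191]
step 2: x' = [-2509259330017/784144889006, -485406129749/784144889006, -3115119128061/392072444503], P' = [2984753677633/1176217333509 1532101985845/1176217333509 6413002682008/1176217333509; 1532101985845/1176217333509 2253358969855/1176217333509 7249833090322/1176217333509; 6413002682008/1176217333509 7249833090322/1176217333509 28469079049162/1176217333509]

step 0: x̄ = F·x = [-3, -4, -8]
step 0: P̄ = F·P·Fᵀ + Q = [26 7 -2; 7 10 2; -2 2 26]
step 0: y = z − H·x̄ = [-5, 2]
step 0: S = H·P̄·Hᵀ + R = [180 -14; -14 24]
step 0: K = P̄·Hᵀ·S⁻¹ = [-455/2062 1367/2062; -441/2062 -515/2062; 118/1031 -103/1031]
step 0: x' = x̄ + K·y = [-1177/2062, -7073/2062, -9044/1031]
step 0: P' = (I − K·H)·P̄ = [2672/1031 1305/1031 5677/1031; 1305/1031 1820/1031 5883/1031; 5677/1031 5883/1031 23798/1031]
step 1: x̄ = F·x = [-25361/1031, -9427/2062, 19859/1031]
step 1: P̄ = F·P·Fᵀ + Q = [302201/1031 67228/1031 -113602/1031; 67228/1031 21852/1031 -18957/1031; -113602/1031 -18957/1031 71731/1031]
step 1: y = z − H·x̄ = [-120783/2062, 35109/2062]
step 1: S = H·P̄·Hᵀ + R = [1319038/1031 -465746/1031; -465746/1031 191659/1031]
step 1: K = P̄·Hᵀ·S⁻¹ = [-785575/3164286 985196/1582143; -7709833/34807146 -5247379/17403573; 378281/5801191 -1945491/5801191]
step 1: x' = x̄ + K·y = [1152177/2109524, 75858175/23204764, 56458558/5801191]
step 1: P' = (I − K·H)·P̄ = [7933195/3164286 3992411/3164286 2794688/527381; 3992411/3164286 64906037/34807146 34632550/5801191; 2794688/527381 34632550/5801191 136152342/5801191]
step 2: x̄ = F·x = [319833181/11602382, 101206069/23204764, -244752399/11602382]
step 2: P̄ = F·P·Fᵀ + Q = [5058379333/17403573 1116341851/17403573 -1984569086/17403573; 1116341851/17403573 728861285/34807146 -325393439/17403573; -1984569086/17403573 -325393439/17403573 1288329583/17403573]
step 2: y = z − H·x̄ = [1363175075/23204764, -608074585/23204764]
step 2: S = H·P̄·Hᵀ + R = [14877165935/11602382 -5237964503/11602382; -5237964503/11602382 2149955613/11602382]
step 2: K = P̄·Hᵀ·S⁻¹ = [-97338079430/392072444503 242108615298/392072444503; -86862150424/392072444503 -120209497335/392072444503; 25548091349/392072444503 -139471734719/392072444503]
step 2: x' = x̄ + K·y = [-2509259330017/784144889006, -485406129749/784144889006, -3115119128061/392072444503]
step 2: P' = (I − K·H)·P̄ = [2984753677633/1176217333509 1532101985845/1176217333509 6413002682008/1176217333509; 1532101985845/1176217333509 2253358969855/1176217333509 7249833090322/1176217333509; 6413002682008/1176217333509 7249833090322/1176217333509 28469079049162/1176217333509]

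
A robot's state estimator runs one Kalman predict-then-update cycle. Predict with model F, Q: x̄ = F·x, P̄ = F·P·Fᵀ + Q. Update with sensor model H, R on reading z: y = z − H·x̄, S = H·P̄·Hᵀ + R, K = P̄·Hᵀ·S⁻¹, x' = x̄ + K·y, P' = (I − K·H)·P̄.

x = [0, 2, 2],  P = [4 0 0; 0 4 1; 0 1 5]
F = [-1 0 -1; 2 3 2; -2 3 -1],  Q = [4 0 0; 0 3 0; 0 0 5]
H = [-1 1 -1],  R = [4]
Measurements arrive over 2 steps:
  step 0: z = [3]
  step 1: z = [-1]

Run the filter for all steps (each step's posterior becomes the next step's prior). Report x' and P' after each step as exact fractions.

step 0: x̄ = F·x = [-2, 10, 4]
step 0: P̄ = F·P·Fᵀ + Q = [13 -21 10; -21 87 13; 10 13 56]
step 0: y = z − H·x̄ = [-5]
step 0: S = H·P̄·Hᵀ + R = [196]
step 0: K = P̄·Hᵀ·S⁻¹ = [-11/49; 95/196; -53/196]
step 0: x' = x̄ + K·y = [-43/49, 1485/196, 1049/196]
step 0: P' = (I − K·H)·P̄ = [153/49 16/49 -93/49; 16/49 8027/196 7583/196; -93/49 7583/196 8167/196]
step 1: x̄ = F·x = [-877/196, 887/28, 1875/98]
step 1: P̄ = F·P·Fᵀ + Q = [8819/196 -5573/28 -7333/98; -5573/28 4015/4 5603/14; -7333/98 5603/14 9021/49]
step 1: y = z − H·x̄ = [-883/49]
step 1: S = H·P̄·Hᵀ + R = [33557/49]
step 1: K = P̄·Hᵀ·S⁻¹ = [-8291/33557; 39326/33557; 14256/33557]
step 1: x' = x̄ + K·y = [-2973/134228, 1417469/134228, 770271/67114]
step 1: P' = (I − K·H)·P̄ = [428091/134228 -99687/134228 -197561/67114; -99687/134228 8483659/134228 3977065/67114; -197561/67114 3977065/67114 2030289/33557]

step 0: x' = [-43/49, 1485/196, 1049/196], P' = [153/49 16/49 -93/49; 16/49 8027/196 7583/196; -93/49 7583/196 8167/196]
step 1: x' = [-2973/134228, 1417469/134228, 770271/67114], P' = [428091/134228 -99687/134228 -197561/67114; -99687/134228 8483659/134228 3977065/67114; -197561/67114 3977065/67114 2030289/33557]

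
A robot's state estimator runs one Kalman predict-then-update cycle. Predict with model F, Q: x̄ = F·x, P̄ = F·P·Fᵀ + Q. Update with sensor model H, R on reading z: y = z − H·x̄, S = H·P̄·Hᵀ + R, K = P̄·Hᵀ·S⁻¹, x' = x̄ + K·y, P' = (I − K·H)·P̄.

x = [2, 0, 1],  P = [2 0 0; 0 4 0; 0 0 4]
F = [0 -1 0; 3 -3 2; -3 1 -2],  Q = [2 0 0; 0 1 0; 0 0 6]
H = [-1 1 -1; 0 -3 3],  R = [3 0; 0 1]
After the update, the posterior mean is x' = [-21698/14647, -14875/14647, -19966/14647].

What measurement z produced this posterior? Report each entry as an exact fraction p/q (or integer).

x̄ = F·x = [0, 8, -8]
P̄ = F·P·Fᵀ + Q = [6 12 -4; 12 71 -46; -4 -46 44]
S = H·P̄·Hᵀ + R = [184 -573; -573 1864]
K = P̄·Hᵀ·S⁻¹ = [-8864/14647 -3102/14647; -5403/14647 -4419/14647; -5594/14647 402/14647]
x' − x̄ = [-21698/14647, -132051/14647, 97210/14647] = K·y
y = (KᵀK)⁻¹·Kᵀ·(x' − x̄) = [-14, 47]
z = y + H·x̄ = [-14, 47] + [16, -48] = [2, -1]

z = [2, -1]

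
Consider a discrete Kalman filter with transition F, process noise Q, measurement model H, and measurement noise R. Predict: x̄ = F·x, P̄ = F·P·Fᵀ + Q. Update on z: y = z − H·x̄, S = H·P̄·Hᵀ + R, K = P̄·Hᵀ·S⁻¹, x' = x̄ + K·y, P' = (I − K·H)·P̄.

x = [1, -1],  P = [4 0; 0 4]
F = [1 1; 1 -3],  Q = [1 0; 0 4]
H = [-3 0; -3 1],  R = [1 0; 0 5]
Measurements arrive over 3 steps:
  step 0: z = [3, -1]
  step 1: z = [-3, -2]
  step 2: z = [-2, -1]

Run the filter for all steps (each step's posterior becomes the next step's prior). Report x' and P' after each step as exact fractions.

step 0: x' = [-3218/3571, -9600/3571], P' = [377/3571 956/3571; 956/3571 18148/3571]
step 1: x' = [3493235/4347503, -2761396/4347503], P' = [400605/4347503 561800/4347503; 561800/4347503 16011795/4347503]
step 2: x' = [2642507711/3914559477, 4672168001/3914559477], P' = [360532687/3914559477 509553616/3914559477; 509553616/3914559477 14352849148/3914559477]

step 0: x̄ = F·x = [0, 4]
step 0: P̄ = F·P·Fᵀ + Q = [9 -8; -8 44]
step 0: y = z − H·x̄ = [3, -5]
step 0: S = H·P̄·Hᵀ + R = [82 105; 105 178]
step 0: K = P̄·Hᵀ·S⁻¹ = [-1131/3571 -35/3571; -2868/3571 3056/3571]
step 0: x' = x̄ + K·y = [-3218/3571, -9600/3571]
step 0: P' = (I − K·H)·P̄ = [377/3571 956/3571; 956/3571 18148/3571]
step 1: x̄ = F·x = [-12818/3571, 25582/3571]
step 1: P̄ = F·P·Fᵀ + Q = [24008/3571 -55979/3571; -55979/3571 172257/3571]
step 1: y = z − H·x̄ = [-49167/3571, -71178/3571]
step 1: S = H·P̄·Hᵀ + R = [219643/3571 384009/3571; 384009/3571 742058/3571]
step 1: K = P̄·Hᵀ·S⁻¹ = [-1201815/4347503 -128003/4347503; -1685400/4347503 2865279/4347503]
step 1: x' = x̄ + K·y = [3493235/4347503, -2761396/4347503]
step 1: P' = (I − K·H)·P̄ = [400605/4347503 561800/4347503; 561800/4347503 16011795/4347503]
step 2: x̄ = F·x = [731839/4347503, 11777423/4347503]
step 2: P̄ = F·P·Fᵀ + Q = [21883503/4347503 -48758380/4347503; -48758380/4347503 158525972/4347503]
step 2: y = z − H·x̄ = [-6499489/4347503, -13929409/4347503]
step 2: S = H·P̄·Hᵀ + R = [201299030/4347503 343226667/4347503; 343226667/4347503 669765294/4347503]
step 2: K = P̄·Hᵀ·S⁻¹ = [-360532687/1304853159 -114408889/3914559477; -509553616/1304853159 2564837660/3914559477]
step 2: x' = x̄ + K·y = [2642507711/3914559477, 4672168001/3914559477]
step 2: P' = (I − K·H)·P̄ = [360532687/3914559477 509553616/3914559477; 509553616/3914559477 14352849148/3914559477]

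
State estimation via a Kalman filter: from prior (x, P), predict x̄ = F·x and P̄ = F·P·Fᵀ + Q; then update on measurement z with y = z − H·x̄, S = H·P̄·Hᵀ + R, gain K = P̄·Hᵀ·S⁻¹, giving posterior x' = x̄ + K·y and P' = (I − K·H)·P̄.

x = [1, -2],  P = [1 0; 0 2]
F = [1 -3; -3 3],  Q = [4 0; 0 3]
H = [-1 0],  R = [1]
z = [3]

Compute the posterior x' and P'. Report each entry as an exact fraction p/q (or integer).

x' = [-31/12, -1/4]
P' = [23/24 -7/8; -7/8 93/8]

x̄ = F·x = [7, -9]
P̄ = F·P·Fᵀ + Q = [23 -21; -21 30]
y = z − H·x̄ = [10]
S = H·P̄·Hᵀ + R = [24]
K = P̄·Hᵀ·S⁻¹ = [-23/24; 7/8]
x' = x̄ + K·y = [-31/12, -1/4]
P' = (I − K·H)·P̄ = [23/24 -7/8; -7/8 93/8]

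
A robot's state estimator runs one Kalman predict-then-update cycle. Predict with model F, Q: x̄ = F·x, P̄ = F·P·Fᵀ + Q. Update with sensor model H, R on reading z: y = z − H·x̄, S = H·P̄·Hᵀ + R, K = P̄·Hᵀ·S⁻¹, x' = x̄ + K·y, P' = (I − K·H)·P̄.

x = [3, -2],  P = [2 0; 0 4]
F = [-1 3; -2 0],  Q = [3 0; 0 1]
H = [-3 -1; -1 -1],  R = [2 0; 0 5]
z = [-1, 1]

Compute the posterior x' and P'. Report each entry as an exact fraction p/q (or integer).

x' = [2519/1774, -5853/1774]
P' = [2881/3548 -5961/3548; -5961/3548 16681/3548]

x̄ = F·x = [-9, -6]
P̄ = F·P·Fᵀ + Q = [41 4; 4 9]
y = z − H·x̄ = [-34, -14]
S = H·P̄·Hᵀ + R = [404 148; 148 63]
K = P̄·Hᵀ·S⁻¹ = [-1341/3548 154/887; 601/3548 -536/887]
x' = x̄ + K·y = [2519/1774, -5853/1774]
P' = (I − K·H)·P̄ = [2881/3548 -5961/3548; -5961/3548 16681/3548]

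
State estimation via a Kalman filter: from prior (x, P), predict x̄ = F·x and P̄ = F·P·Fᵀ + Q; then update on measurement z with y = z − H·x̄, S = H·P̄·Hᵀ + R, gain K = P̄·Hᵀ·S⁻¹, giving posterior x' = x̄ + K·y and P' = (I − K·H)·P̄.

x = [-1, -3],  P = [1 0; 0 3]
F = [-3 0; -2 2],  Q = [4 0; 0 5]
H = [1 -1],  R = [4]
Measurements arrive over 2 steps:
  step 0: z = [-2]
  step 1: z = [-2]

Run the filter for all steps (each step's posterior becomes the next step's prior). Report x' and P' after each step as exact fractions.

step 0: x̄ = F·x = [3, -4]
step 0: P̄ = F·P·Fᵀ + Q = [13 6; 6 21]
step 0: y = z − H·x̄ = [-9]
step 0: S = H·P̄·Hᵀ + R = [26]
step 0: K = P̄·Hᵀ·S⁻¹ = [7/26; -15/26]
step 0: x' = x̄ + K·y = [15/26, 31/26]
step 0: P' = (I − K·H)·P̄ = [289/26 261/26; 261/26 321/26]
step 1: x̄ = F·x = [-45/26, 16/13]
step 1: P̄ = F·P·Fᵀ + Q = [2705/26 84/13; 84/13 241/13]
step 1: y = z − H·x̄ = [25/26]
step 1: S = H·P̄·Hᵀ + R = [2955/26]
step 1: K = P̄·Hᵀ·S⁻¹ = [2537/2955; -314/2955]
step 1: x' = x̄ + K·y = [-535/591, 667/591]
step 1: P' = (I − K·H)·P̄ = [59881/2955 49733/2955; 49733/2955 50989/2955]

step 0: x' = [15/26, 31/26], P' = [289/26 261/26; 261/26 321/26]
step 1: x' = [-535/591, 667/591], P' = [59881/2955 49733/2955; 49733/2955 50989/2955]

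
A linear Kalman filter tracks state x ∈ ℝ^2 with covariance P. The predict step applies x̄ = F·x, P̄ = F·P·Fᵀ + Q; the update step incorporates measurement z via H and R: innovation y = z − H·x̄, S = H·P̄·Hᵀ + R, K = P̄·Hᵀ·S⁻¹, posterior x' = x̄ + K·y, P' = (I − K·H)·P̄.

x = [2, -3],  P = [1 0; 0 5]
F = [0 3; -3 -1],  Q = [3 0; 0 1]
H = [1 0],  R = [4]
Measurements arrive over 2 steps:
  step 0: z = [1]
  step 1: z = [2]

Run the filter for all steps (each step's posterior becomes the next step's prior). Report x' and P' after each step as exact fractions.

step 0: x' = [3/13, -153/26], P' = [48/13 -15/13; -15/13 555/52]
step 1: x' = [6630/5359, 5715/5359], P' = [20604/5359 -4500/5359; -4500/5359 179200/5359]

step 0: x̄ = F·x = [-9, -3]
step 0: P̄ = F·P·Fᵀ + Q = [48 -15; -15 15]
step 0: y = z − H·x̄ = [10]
step 0: S = H·P̄·Hᵀ + R = [52]
step 0: K = P̄·Hᵀ·S⁻¹ = [12/13; -15/52]
step 0: x' = x̄ + K·y = [3/13, -153/26]
step 0: P' = (I − K·H)·P̄ = [48/13 -15/13; -15/13 555/52]
step 1: x̄ = F·x = [-459/26, 135/26]
step 1: P̄ = F·P·Fᵀ + Q = [5151/52 -1125/52; -1125/52 1975/52]
step 1: y = z − H·x̄ = [511/26]
step 1: S = H·P̄·Hᵀ + R = [5359/52]
step 1: K = P̄·Hᵀ·S⁻¹ = [5151/5359; -1125/5359]
step 1: x' = x̄ + K·y = [6630/5359, 5715/5359]
step 1: P' = (I − K·H)·P̄ = [20604/5359 -4500/5359; -4500/5359 179200/5359]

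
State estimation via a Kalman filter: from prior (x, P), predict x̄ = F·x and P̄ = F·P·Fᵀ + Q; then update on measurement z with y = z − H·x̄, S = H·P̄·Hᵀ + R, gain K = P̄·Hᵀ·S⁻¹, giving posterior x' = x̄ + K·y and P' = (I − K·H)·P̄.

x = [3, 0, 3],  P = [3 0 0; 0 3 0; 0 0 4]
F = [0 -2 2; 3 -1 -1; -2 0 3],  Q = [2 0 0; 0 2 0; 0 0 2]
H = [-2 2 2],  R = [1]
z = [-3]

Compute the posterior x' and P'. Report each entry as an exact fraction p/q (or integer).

x̄ = F·x = [6, 6, 3]
P̄ = F·P·Fᵀ + Q = [30 -2 24; -2 36 -30; 24 -30 50]
y = z − H·x̄ = [-9]
S = H·P̄·Hᵀ + R = [49]
K = P̄·Hᵀ·S⁻¹ = [-16/49; 16/49; -8/49]
x' = x̄ + K·y = [438/49, 150/49, 219/49]
P' = (I − K·H)·P̄ = [1214/49 158/49 1048/49; 158/49 1508/49 -1342/49; 1048/49 -1342/49 2386/49]

x' = [438/49, 150/49, 219/49]
P' = [1214/49 158/49 1048/49; 158/49 1508/49 -1342/49; 1048/49 -1342/49 2386/49]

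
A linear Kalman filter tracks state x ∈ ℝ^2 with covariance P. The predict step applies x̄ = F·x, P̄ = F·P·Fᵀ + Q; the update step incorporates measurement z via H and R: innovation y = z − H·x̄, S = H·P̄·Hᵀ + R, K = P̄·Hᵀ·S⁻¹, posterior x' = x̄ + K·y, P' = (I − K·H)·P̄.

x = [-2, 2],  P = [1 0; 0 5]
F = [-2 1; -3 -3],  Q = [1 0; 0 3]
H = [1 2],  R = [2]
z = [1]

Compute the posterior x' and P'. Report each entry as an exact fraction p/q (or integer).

x̄ = F·x = [6, 0]
P̄ = F·P·Fᵀ + Q = [10 -9; -9 57]
y = z − H·x̄ = [-5]
S = H·P̄·Hᵀ + R = [204]
K = P̄·Hᵀ·S⁻¹ = [-2/51; 35/68]
x' = x̄ + K·y = [316/51, -175/68]
P' = (I − K·H)·P̄ = [494/51 -83/17; -83/17 201/68]

x' = [316/51, -175/68]
P' = [494/51 -83/17; -83/17 201/68]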